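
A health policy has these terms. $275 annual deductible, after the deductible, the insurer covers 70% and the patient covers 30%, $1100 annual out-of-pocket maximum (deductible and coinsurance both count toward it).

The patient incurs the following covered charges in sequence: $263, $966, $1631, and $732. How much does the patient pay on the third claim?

#1 ($263): fully absorbed by the deductible. Patient owes $263 (running OOP $263).
#2 ($966): deductible takes $12, $954 remains; coinsurance $954 × 30% = $286.20. Cost to patient: $298.20. OOP to date $561.20.
#3 ($1631): deductible met; 30% of $1631 = $489.30. Patient pays $489.30; OOP now $1050.50.

$489.30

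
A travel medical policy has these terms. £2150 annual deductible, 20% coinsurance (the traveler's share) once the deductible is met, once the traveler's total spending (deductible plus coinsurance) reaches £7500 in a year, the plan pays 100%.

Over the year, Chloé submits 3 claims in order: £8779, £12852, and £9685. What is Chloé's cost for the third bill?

£1453.80

Claim 1 — £8779: deductible takes £2150, £6629 remains; coinsurance £6629 × 20% = £1325.80. Traveler pays £3475.80; OOP now £3475.80.
Claim 2 — £12852: 20% coinsurance on £12852 = £2570.40. Traveler owes £2570.40 (running OOP £6046.20).
Claim 3 — £9685: deductible met; 20% of £9685 = £1937. That would push OOP to £7983.20, over the £7500 cap, so traveler pays £7500 − £6046.20 = £1453.80.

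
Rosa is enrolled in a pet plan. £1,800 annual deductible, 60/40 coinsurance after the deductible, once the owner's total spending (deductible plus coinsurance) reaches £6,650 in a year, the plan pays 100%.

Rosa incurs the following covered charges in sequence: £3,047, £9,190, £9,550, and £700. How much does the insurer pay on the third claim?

£8,874.80

#1 (£3,047): £1,800 to deductible, leaving £1,247; 40% of £1,247 = £498.80. Owner pays £2,298.80; OOP now £2,298.80. Insurer: £3,047 − £2,298.80 = £748.20.
#2 (£9,190): 40% coinsurance on £9,190 = £3,676. Owner owes £3,676 (running OOP £5,974.80). Plan pays £9,190 − £3,676 = £5,514.
#3 (£9,550): deductible already satisfied, so owner's share is 40% × £9,550 = £3,820. Adding that to £5,974.80 gives £9,794.80, past the £6,650 cap; owner pays only £6,650 − £5,974.80 = £675.20. Plan pays £9,550 − £675.20 = £8,874.80.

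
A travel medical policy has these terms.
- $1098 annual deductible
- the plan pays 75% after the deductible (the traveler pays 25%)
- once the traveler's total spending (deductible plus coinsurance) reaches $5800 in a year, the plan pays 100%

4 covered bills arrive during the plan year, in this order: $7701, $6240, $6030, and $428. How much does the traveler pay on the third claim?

#1 ($7701): $1098 to deductible, leaving $6603; traveler's 25% is $1650.75. Traveler pays $2748.75; OOP now $2748.75.
#2 ($6240): deductible met; 25% of $6240 = $1560. Traveler owes $1560 (running OOP $4308.75).
#3 ($6030): 25% coinsurance on $6030 = $1507.50. OOP would hit $5816.25 > $5800, so the cap limits the traveler to $5800 − $4308.75 = $1491.25.

$1491.25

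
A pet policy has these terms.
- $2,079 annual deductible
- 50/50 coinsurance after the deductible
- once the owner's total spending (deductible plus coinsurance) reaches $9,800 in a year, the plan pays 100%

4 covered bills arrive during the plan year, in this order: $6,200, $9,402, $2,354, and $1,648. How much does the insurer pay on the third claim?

Claim 1 — $6,200: $2,079 to deductible, leaving $4,121; owner's 50% is $2,060.50. Cost to owner: $4,139.50. OOP to date $4,139.50. Plan pays $6,200 − $4,139.50 = $2,060.50.
Claim 2 — $9,402: deductible already satisfied, so owner's share is 50% × $9,402 = $4,701. Cost to owner: $4,701. OOP to date $8,840.50. Plan pays $9,402 − $4,701 = $4,701.
Claim 3 — $2,354: deductible met; 50% of $2,354 = $1,177. Adding that to $8,840.50 gives $10,017.50, past the $9,800 cap; owner pays only $9,800 − $8,840.50 = $959.50. Insurer: $2,354 − $959.50 = $1,394.50.

$1,394.50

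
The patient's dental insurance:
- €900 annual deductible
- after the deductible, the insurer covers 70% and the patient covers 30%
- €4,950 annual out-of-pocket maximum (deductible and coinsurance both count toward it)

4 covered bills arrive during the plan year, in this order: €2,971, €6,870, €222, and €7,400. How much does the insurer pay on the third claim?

Bill 1, €2,971: €900 finishes the deductible; €2,071 goes to coinsurance; coinsurance €2,071 × 30% = €621.30. Patient owes €1,521.30 (running OOP €1,521.30). Insurer: €2,971 − €1,521.30 = €1,449.70.
Bill 2, €6,870: deductible already satisfied, so patient's share is 30% × €6,870 = €2,061. Patient pays €2,061; OOP now €3,582.30. Plan pays €6,870 − €2,061 = €4,809.
Bill 3, €222: 30% coinsurance on €222 = €66.60. Cost to patient: €66.60. OOP to date €3,648.90. Insurer: €222 − €66.60 = €155.40.

€155.40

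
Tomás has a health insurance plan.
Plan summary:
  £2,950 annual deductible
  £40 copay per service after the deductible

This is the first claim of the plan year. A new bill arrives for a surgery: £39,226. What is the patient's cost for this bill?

£2,990

Nothing has been paid toward the £2,950 deductible, so the first £2,950 of this charge is applied there.
After the £2,950 deductible portion, £39,226 − £2,950 = £36,276 is subject to the copay.
Copay on this service: £40.
That puts the patient's cost at £2,950 + £40 = £2,990.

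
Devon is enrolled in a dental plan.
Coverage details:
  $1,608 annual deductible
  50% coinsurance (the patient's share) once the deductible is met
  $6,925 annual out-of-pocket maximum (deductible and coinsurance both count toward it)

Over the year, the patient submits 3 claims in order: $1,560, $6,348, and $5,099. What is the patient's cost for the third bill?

$2,167

Claim 1 ($1,560): fully absorbed by the deductible. Patient owes $1,560 (running OOP $1,560).
Claim 2 ($6,348): $48 finishes the deductible; $6,300 goes to coinsurance; 50% of $6,300 = $3,150. Patient pays $3,198; OOP now $4,758.
Claim 3 ($5,099): deductible met; 50% of $5,099 = $2,549.50. Adding that to $4,758 gives $7,307.50, past the $6,925 cap; patient pays only $6,925 − $4,758 = $2,167.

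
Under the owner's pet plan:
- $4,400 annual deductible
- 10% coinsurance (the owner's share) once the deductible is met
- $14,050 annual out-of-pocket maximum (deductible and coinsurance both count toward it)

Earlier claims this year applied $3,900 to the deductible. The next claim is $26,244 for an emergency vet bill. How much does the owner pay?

$3,074.40

$3,900 of the $4,400 deductible is already met, leaving $500.
That leaves $26,244 − $500 = $25,744 for coinsurance.
Coinsurance: $25,744 × 10% = $2,574.40.
Owner responsibility before any cap: $500 + $2,574.40 = $3,074.40.
Total out-of-pocket so far would be $3,900 + $3,074.40 = $6,974.40, below the $14,050 cap — no reduction.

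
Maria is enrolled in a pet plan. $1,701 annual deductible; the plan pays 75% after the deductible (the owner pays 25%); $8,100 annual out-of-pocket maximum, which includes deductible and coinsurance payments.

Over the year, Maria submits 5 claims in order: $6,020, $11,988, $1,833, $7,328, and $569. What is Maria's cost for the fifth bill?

Claim 1 — $6,020: deductible takes $1,701, $4,319 remains; coinsurance $4,319 × 25% = $1,079.75. Owner owes $2,780.75 (running OOP $2,780.75).
Claim 2 — $11,988: deductible met; 25% of $11,988 = $2,997. Cost to owner: $2,997. OOP to date $5,777.75.
Claim 3 — $1,833: 25% coinsurance on $1,833 = $458.25. Cost to owner: $458.25. OOP to date $6,236.
Claim 4 — $7,328: 25% coinsurance on $7,328 = $1,832. Owner owes $1,832 (running OOP $8,068).
Claim 5 — $569: deductible already satisfied, so owner's share is 25% × $569 = $142.25. Adding that to $8,068 gives $8,210.25, past the $8,100 cap; owner pays only $8,100 − $8,068 = $32.

$32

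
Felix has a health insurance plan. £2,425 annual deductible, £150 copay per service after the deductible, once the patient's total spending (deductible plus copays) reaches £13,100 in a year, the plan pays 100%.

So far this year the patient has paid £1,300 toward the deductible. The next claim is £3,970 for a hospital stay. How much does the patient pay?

£1,275

Remaining deductible: £2,425 − £1,300 = £1,125.
That leaves £3,970 − £1,125 = £2,845 for the copay.
Copay on this service: £150.
So the patient owes £1,125 + £150 = £1,275 before any cap.
Cumulative spending £1,300 + £1,275 = £2,575 stays under the £13,100 maximum.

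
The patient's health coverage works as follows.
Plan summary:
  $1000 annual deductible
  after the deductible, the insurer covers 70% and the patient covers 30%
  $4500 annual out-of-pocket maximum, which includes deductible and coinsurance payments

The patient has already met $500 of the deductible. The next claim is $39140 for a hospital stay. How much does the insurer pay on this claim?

$35140

Remaining deductible: $1000 − $500 = $500.
That leaves $39140 − $500 = $38640 for coinsurance.
30% of $38640 = $11592 falls to the patient.
Patient responsibility before any cap: $500 + $11592 = $12092.
Year-to-date out-of-pocket would reach $500 + $12092 = $12592, above the $4500 maximum, so the patient pays only $4500 − $500 = $4000.
The insurer covers the remainder: $39140 − $4000 = $35140.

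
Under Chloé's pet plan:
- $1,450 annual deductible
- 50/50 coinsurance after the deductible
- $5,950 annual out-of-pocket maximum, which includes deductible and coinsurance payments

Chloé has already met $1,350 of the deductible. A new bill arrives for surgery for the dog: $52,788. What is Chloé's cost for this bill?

$4,600

Deductible still to meet: $1,450 − $1,350 = $100.
That leaves $52,788 − $100 = $52,688 for coinsurance.
50% of $52,688 = $26,344 falls to the owner.
Owner responsibility before any cap: $100 + $26,344 = $26,444.
Year-to-date out-of-pocket would reach $1,350 + $26,444 = $27,794, above the $5,950 maximum, so the owner pays only $5,950 − $1,350 = $4,600.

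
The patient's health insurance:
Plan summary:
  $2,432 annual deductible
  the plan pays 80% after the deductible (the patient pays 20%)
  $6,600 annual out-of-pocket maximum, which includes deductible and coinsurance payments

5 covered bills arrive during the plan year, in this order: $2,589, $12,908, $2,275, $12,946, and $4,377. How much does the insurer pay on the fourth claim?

Claim 1 ($2,589): $2,432 finishes the deductible; $157 goes to coinsurance; coinsurance $157 × 20% = $31.40. Patient pays $2,463.40; OOP now $2,463.40. Plan pays $2,589 − $2,463.40 = $125.60.
Claim 2 ($12,908): deductible met; 20% of $12,908 = $2,581.60. Cost to patient: $2,581.60. OOP to date $5,045. Plan pays $12,908 − $2,581.60 = $10,326.40.
Claim 3 ($2,275): deductible already satisfied, so patient's share is 20% × $2,275 = $455. Patient pays $455; OOP now $5,500. Plan pays $2,275 − $455 = $1,820.
Claim 4 ($12,946): deductible met; 20% of $12,946 = $2,589.20. That would push OOP to $8,089.20, over the $6,600 cap, so patient pays $6,600 − $5,500 = $1,100. Plan pays $12,946 − $1,100 = $11,846.

$11,846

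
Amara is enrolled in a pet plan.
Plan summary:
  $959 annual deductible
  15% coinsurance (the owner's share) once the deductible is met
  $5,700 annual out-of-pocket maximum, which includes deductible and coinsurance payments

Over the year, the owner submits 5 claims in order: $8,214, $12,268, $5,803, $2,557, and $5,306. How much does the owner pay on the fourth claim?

#1 ($8,214): $959 finishes the deductible; $7,255 goes to coinsurance; 15% of $7,255 = $1,088.25. Cost to owner: $2,047.25. OOP to date $2,047.25.
#2 ($12,268): deductible met; 15% of $12,268 = $1,840.20. Cost to owner: $1,840.20. OOP to date $3,887.45.
#3 ($5,803): deductible met; 15% of $5,803 = $870.45. Owner owes $870.45 (running OOP $4,757.90).
#4 ($2,557): 15% coinsurance on $2,557 = $383.55. Owner owes $383.55 (running OOP $5,141.45).

$383.55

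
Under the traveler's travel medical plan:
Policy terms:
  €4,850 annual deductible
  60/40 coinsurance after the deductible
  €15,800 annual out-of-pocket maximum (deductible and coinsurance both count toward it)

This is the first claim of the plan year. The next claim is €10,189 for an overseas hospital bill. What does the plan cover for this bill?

The full €4,850 deductible is still open; €4,850 of this bill applies to it.
That leaves €10,189 − €4,850 = €5,339 for coinsurance.
Coinsurance: €5,339 × 40% = €2,135.60.
So the traveler owes €4,850 + €2,135.60 = €6,985.60 before any cap.
Year-to-date out-of-pocket becomes €0 + €6,985.60 = €6,985.60, still under the €15,800 maximum, so no cap applies.
The plan picks up €10,189 − €6,985.60 = €3,203.40.

€3,203.40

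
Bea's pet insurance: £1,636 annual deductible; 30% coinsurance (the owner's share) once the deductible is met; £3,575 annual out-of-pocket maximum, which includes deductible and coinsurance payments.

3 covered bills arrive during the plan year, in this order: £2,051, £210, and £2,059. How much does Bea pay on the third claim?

Claim 1 (£2,051): £1,636 to deductible, leaving £415; coinsurance £415 × 30% = £124.50. Owner pays £1,760.50; OOP now £1,760.50.
Claim 2 (£210): deductible met; 30% of £210 = £63. Cost to owner: £63. OOP to date £1,823.50.
Claim 3 (£2,059): 30% coinsurance on £2,059 = £617.70. Owner owes £617.70 (running OOP £2,441.20).

£617.70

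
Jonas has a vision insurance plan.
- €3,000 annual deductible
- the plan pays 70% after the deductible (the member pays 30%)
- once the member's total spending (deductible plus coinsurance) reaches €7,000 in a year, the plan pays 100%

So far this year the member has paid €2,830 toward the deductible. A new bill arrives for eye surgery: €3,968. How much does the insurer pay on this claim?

€2,658.60

Remaining deductible: €3,000 − €2,830 = €170.
That leaves €3,968 − €170 = €3,798 for coinsurance.
Member's 30% share of €3,798 is €1,139.40.
That puts the member's cost at €170 + €1,139.40 = €1,309.40 before any cap.
Year-to-date out-of-pocket becomes €2,830 + €1,309.40 = €4,139.40, still under the €7,000 maximum, so no cap applies.
Insurer pays the balance: €3,968 − €1,309.40 = €2,658.60.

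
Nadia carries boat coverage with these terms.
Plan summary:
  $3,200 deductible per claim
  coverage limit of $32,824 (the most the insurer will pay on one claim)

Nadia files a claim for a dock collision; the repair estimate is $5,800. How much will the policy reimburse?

Subtract the deductible: $5,800 − $3,200 = $2,600.
That's under the $32,824 cap, so the insurer reimburses the full $2,600.

$2,600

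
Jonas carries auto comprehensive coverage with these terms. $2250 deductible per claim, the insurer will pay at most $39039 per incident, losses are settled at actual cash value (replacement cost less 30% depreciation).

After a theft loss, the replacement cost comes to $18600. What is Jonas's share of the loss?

$7830

Depreciate 30%: the covered value is $18600 × 0.7 = $13020.
After the deductible, $13020 − $2250 = $10770 remains.
$10770 is within the $39039 limit, so the insurer pays $10770.
Out of pocket: $18600 − $10770 = $7830.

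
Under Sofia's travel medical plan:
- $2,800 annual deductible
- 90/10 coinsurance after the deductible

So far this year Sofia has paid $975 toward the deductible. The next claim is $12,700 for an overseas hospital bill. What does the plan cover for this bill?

Remaining deductible: $2,800 − $975 = $1,825.
That leaves $12,700 − $1,825 = $10,875 for coinsurance.
Traveler's 10% share of $10,875 is $1,087.50.
So the traveler owes $1,825 + $1,087.50 = $2,912.50.
The insurer covers the remainder: $12,700 − $2,912.50 = $9,787.50.

$9,787.50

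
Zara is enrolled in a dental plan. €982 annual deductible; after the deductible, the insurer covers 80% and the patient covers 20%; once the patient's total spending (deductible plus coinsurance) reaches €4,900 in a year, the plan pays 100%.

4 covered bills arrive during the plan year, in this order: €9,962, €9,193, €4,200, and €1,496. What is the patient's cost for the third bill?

Claim 1 — €9,962: deductible takes €982, €8,980 remains; 20% of €8,980 = €1,796. Cost to patient: €2,778. OOP to date €2,778.
Claim 2 — €9,193: deductible met; 20% of €9,193 = €1,838.60. Patient pays €1,838.60; OOP now €4,616.60.
Claim 3 — €4,200: deductible already satisfied, so patient's share is 20% × €4,200 = €840. Adding that to €4,616.60 gives €5,456.60, past the €4,900 cap; patient pays only €4,900 − €4,616.60 = €283.40.

€283.40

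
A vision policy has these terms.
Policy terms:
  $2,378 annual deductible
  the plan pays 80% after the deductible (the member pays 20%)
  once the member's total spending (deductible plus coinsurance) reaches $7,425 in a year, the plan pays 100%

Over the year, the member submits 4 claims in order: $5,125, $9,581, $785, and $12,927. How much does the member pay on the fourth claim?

Bill 1, $5,125: deductible takes $2,378, $2,747 remains; 20% of $2,747 = $549.40. Member pays $2,927.40; OOP now $2,927.40.
Bill 2, $9,581: deductible already satisfied, so member's share is 20% × $9,581 = $1,916.20. Member owes $1,916.20 (running OOP $4,843.60).
Bill 3, $785: deductible met; 20% of $785 = $157. Member pays $157; OOP now $5,000.60.
Bill 4, $12,927: 20% coinsurance on $12,927 = $2,585.40. That would push OOP to $7,586, over the $7,425 cap, so member pays $7,425 − $5,000.60 = $2,424.40.

$2,424.40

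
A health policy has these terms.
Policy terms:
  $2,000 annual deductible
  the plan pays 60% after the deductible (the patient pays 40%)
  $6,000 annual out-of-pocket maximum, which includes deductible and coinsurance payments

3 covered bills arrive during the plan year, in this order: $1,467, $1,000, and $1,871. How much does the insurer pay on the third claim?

Claim 1 ($1,467): all of it applies to the deductible. Patient owes $1,467 (running OOP $1,467). Insurer: $1,467 − $1,467 = $0.
Claim 2 ($1,000): $533 to deductible, leaving $467; 40% of $467 = $186.80. Cost to patient: $719.80. OOP to date $2,186.80. Plan pays $1,000 − $719.80 = $280.20.
Claim 3 ($1,871): deductible already satisfied, so patient's share is 40% × $1,871 = $748.40. Cost to patient: $748.40. OOP to date $2,935.20. Insurer: $1,871 − $748.40 = $1,122.60.

$1,122.60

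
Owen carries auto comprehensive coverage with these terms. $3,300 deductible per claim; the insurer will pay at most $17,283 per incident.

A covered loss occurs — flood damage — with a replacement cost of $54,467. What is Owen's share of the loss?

$37,184

Subtract the deductible: $54,467 − $3,300 = $51,167.
Since $51,167 > $17,283, the payout is capped at $17,283.
Out of pocket: $54,467 − $17,283 = $37,184.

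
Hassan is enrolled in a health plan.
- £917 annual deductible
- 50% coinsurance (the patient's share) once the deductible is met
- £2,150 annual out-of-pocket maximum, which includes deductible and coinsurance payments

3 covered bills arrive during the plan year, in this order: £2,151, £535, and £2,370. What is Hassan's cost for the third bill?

Claim 1 — £2,151: deductible takes £917, £1,234 remains; patient's 50% is £617. Patient pays £1,534; OOP now £1,534.
Claim 2 — £535: 50% coinsurance on £535 = £267.50. Patient owes £267.50 (running OOP £1,801.50).
Claim 3 — £2,370: deductible already satisfied, so patient's share is 50% × £2,370 = £1,185. That would push OOP to £2,986.50, over the £2,150 cap, so patient pays £2,150 − £1,801.50 = £348.50.

£348.50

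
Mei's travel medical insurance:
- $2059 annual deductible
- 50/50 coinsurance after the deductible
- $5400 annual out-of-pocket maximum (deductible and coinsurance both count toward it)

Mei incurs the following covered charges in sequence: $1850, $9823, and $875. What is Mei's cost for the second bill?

$3550

Claim 1 ($1850): all of it applies to the deductible. Traveler owes $1850 (running OOP $1850).
Claim 2 ($9823): $209 to deductible, leaving $9614; traveler's 50% is $4807. Deductible plus coinsurance: $209 + $4807 = $5016. Adding that to $1850 gives $6866, past the $5400 cap; traveler pays only $5400 − $1850 = $3550.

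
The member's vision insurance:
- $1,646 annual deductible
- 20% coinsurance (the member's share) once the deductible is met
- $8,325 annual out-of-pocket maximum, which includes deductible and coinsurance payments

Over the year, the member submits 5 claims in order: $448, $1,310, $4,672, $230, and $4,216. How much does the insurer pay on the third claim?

$3,737.60

#1 ($448): all of it applies to the deductible. Cost to member: $448. OOP to date $448. Insurer: $448 − $448 = $0.
#2 ($1,310): deductible takes $1,198, $112 remains; member's 20% is $22.40. Member owes $1,220.40 (running OOP $1,668.40). Plan pays $1,310 − $1,220.40 = $89.60.
#3 ($4,672): 20% coinsurance on $4,672 = $934.40. Member pays $934.40; OOP now $2,602.80. Insurer: $4,672 − $934.40 = $3,737.60.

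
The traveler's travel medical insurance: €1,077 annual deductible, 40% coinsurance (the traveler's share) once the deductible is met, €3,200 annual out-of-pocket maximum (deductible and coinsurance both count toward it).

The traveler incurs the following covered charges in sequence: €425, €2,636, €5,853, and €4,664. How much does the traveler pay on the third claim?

€1,329.40

Claim 1 (€425): entire amount goes to the deductible. Cost to traveler: €425. OOP to date €425.
Claim 2 (€2,636): €652 finishes the deductible; €1,984 goes to coinsurance; 40% of €1,984 = €793.60. Traveler owes €1,445.60 (running OOP €1,870.60).
Claim 3 (€5,853): deductible met; 40% of €5,853 = €2,341.20. That would push OOP to €4,211.80, over the €3,200 cap, so traveler pays €3,200 − €1,870.60 = €1,329.40.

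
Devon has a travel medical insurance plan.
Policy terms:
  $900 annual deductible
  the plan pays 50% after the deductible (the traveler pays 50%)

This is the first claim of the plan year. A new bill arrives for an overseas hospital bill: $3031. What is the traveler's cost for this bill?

$1965.50

Deductible not yet touched, so the first $900 of the bill goes to the deductible.
The remaining $2131 (= $3031 − $900) moves to coinsurance.
50% of $2131 = $1065.50 falls to the traveler.
That puts the traveler's cost at $900 + $1065.50 = $1965.50.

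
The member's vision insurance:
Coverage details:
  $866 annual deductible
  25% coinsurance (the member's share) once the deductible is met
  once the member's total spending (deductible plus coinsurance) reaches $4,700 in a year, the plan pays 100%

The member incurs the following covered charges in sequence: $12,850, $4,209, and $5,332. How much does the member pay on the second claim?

Claim 1 ($12,850): $866 finishes the deductible; $11,984 goes to coinsurance; 25% of $11,984 = $2,996. Member pays $3,862; OOP now $3,862.
Claim 2 ($4,209): deductible met; 25% of $4,209 = $1,052.25. Adding that to $3,862 gives $4,914.25, past the $4,700 cap; member pays only $4,700 − $3,862 = $838.

$838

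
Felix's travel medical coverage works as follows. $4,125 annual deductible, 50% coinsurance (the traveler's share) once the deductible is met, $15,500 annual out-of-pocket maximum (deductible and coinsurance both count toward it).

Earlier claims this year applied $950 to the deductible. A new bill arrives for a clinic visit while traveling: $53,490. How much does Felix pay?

$14,550

Remaining deductible: $4,125 − $950 = $3,175.
The remaining $50,315 (= $53,490 − $3,175) moves to coinsurance.
Traveler's 50% share of $50,315 is $25,157.50.
Traveler responsibility before any cap: $3,175 + $25,157.50 = $28,332.50.
That would bring total out-of-pocket to $29,282.50, past the $15,500 cap. The traveler is capped at $15,500 − $950 = $14,550 on this claim.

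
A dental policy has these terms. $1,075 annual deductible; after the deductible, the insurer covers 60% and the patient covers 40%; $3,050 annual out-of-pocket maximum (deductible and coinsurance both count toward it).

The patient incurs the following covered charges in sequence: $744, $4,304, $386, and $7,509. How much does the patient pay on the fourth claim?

Claim 1 — $744: entire amount goes to the deductible. Cost to patient: $744. OOP to date $744.
Claim 2 — $4,304: deductible takes $331, $3,973 remains; 40% of $3,973 = $1,589.20. Patient owes $1,920.20 (running OOP $2,664.20).
Claim 3 — $386: 40% coinsurance on $386 = $154.40. Patient pays $154.40; OOP now $2,818.60.
Claim 4 — $7,509: deductible met; 40% of $7,509 = $3,003.60. That would push OOP to $5,822.20, over the $3,050 cap, so patient pays $3,050 − $2,818.60 = $231.40.

$231.40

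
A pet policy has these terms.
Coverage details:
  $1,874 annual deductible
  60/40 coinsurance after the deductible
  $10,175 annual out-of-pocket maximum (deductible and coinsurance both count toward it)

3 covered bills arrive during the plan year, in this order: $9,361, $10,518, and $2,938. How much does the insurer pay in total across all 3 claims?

Claim 1 ($9,361): $1,874 finishes the deductible; $7,487 goes to coinsurance; coinsurance $7,487 × 40% = $2,994.80. Owner owes $4,868.80 (running OOP $4,868.80). Plan pays $9,361 − $4,868.80 = $4,492.20.
Claim 2 ($10,518): deductible met; 40% of $10,518 = $4,207.20. Cost to owner: $4,207.20. OOP to date $9,076. Plan pays $10,518 − $4,207.20 = $6,310.80.
Claim 3 ($2,938): deductible already satisfied, so owner's share is 40% × $2,938 = $1,175.20. That would push OOP to $10,251.20, over the $10,175 cap, so owner pays $10,175 − $9,076 = $1,099. Plan pays $2,938 − $1,099 = $1,839.
Insurer total = bills − owner's total = $22,817 − $10,175 = $12,642.

$12,642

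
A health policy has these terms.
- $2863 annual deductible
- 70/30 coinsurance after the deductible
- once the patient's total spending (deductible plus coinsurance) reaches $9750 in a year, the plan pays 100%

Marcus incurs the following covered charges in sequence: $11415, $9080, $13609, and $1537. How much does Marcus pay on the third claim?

Claim 1 ($11415): $2863 to deductible, leaving $8552; coinsurance $8552 × 30% = $2565.60. Patient owes $5428.60 (running OOP $5428.60).
Claim 2 ($9080): 30% coinsurance on $9080 = $2724. Patient pays $2724; OOP now $8152.60.
Claim 3 ($13609): 30% coinsurance on $13609 = $4082.70. That would push OOP to $12235.30, over the $9750 cap, so patient pays $9750 − $8152.60 = $1597.40.

$1597.40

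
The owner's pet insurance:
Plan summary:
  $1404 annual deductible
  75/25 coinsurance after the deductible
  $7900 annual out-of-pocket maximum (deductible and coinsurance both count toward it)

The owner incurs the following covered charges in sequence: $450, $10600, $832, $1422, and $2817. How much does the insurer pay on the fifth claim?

$2112.75

#1 ($450): fully absorbed by the deductible. Cost to owner: $450. OOP to date $450. Insurer: $450 − $450 = $0.
#2 ($10600): $954 to deductible, leaving $9646; owner's 25% is $2411.50. Owner pays $3365.50; OOP now $3815.50. Plan pays $10600 − $3365.50 = $7234.50.
#3 ($832): deductible met; 25% of $832 = $208. Cost to owner: $208. OOP to date $4023.50. Insurer: $832 − $208 = $624.
#4 ($1422): deductible already satisfied, so owner's share is 25% × $1422 = $355.50. Owner owes $355.50 (running OOP $4379). Plan pays $1422 − $355.50 = $1066.50.
#5 ($2817): 25% coinsurance on $2817 = $704.25. Owner owes $704.25 (running OOP $5083.25). Insurer: $2817 − $704.25 = $2112.75.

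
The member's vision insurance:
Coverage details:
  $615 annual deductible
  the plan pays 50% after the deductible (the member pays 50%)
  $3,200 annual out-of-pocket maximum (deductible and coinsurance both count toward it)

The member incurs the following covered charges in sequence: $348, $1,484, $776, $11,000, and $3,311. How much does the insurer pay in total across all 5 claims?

$13,719

Claim 1 — $348: all of it applies to the deductible. Member pays $348; OOP now $348. Insurer: $348 − $348 = $0.
Claim 2 — $1,484: deductible takes $267, $1,217 remains; coinsurance $1,217 × 50% = $608.50. Member owes $875.50 (running OOP $1,223.50). Plan pays $1,484 − $875.50 = $608.50.
Claim 3 — $776: deductible already satisfied, so member's share is 50% × $776 = $388. Cost to member: $388. OOP to date $1,611.50. Insurer: $776 − $388 = $388.
Claim 4 — $11,000: 50% coinsurance on $11,000 = $5,500. OOP would hit $7,111.50 > $3,200, so the cap limits the member to $3,200 − $1,611.50 = $1,588.50. Insurer: $11,000 − $1,588.50 = $9,411.50.
Claim 5 — $3,311: deductible met; 50% of $3,311 = $1,655.50. OOP would hit $4,855.50 > $3,200, so the cap limits the member to $3,200 − $3,200 = $0. Insurer: $3,311 − $0 = $3,311.
Insurer total = bills − member's total = $16,919 − $3,200 = $13,719.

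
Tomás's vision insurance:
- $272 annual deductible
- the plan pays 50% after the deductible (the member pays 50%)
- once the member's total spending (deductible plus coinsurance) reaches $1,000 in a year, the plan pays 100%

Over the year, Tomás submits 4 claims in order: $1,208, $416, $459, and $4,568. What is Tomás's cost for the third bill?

Bill 1, $1,208: deductible takes $272, $936 remains; 50% of $936 = $468. Member pays $740; OOP now $740.
Bill 2, $416: deductible already satisfied, so member's share is 50% × $416 = $208. Member pays $208; OOP now $948.
Bill 3, $459: deductible met; 50% of $459 = $229.50. Adding that to $948 gives $1,177.50, past the $1,000 cap; member pays only $1,000 − $948 = $52.

$52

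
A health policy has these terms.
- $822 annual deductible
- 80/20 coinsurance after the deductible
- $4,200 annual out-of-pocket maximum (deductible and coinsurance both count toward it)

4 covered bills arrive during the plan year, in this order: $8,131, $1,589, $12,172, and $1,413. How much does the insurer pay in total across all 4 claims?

Claim 1 — $8,131: $822 finishes the deductible; $7,309 goes to coinsurance; coinsurance $7,309 × 20% = $1,461.80. Patient owes $2,283.80 (running OOP $2,283.80). Plan pays $8,131 − $2,283.80 = $5,847.20.
Claim 2 — $1,589: 20% coinsurance on $1,589 = $317.80. Cost to patient: $317.80. OOP to date $2,601.60. Insurer: $1,589 − $317.80 = $1,271.20.
Claim 3 — $12,172: deductible met; 20% of $12,172 = $2,434.40. That would push OOP to $5,036, over the $4,200 cap, so patient pays $4,200 − $2,601.60 = $1,598.40. Plan pays $12,172 − $1,598.40 = $10,573.60.
Claim 4 — $1,413: deductible met; 20% of $1,413 = $282.60. OOP would hit $4,482.60 > $4,200, so the cap limits the patient to $4,200 − $4,200 = $0. Insurer: $1,413 − $0 = $1,413.
Insurer total = bills − patient's total = $23,305 − $4,200 = $19,105.

$19,105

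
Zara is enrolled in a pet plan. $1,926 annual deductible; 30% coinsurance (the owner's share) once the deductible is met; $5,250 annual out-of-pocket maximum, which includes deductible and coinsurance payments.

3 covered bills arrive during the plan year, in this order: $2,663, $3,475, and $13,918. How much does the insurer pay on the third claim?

Claim 1 ($2,663): $1,926 to deductible, leaving $737; 30% of $737 = $221.10. Cost to owner: $2,147.10. OOP to date $2,147.10. Insurer: $2,663 − $2,147.10 = $515.90.
Claim 2 ($3,475): 30% coinsurance on $3,475 = $1,042.50. Cost to owner: $1,042.50. OOP to date $3,189.60. Plan pays $3,475 − $1,042.50 = $2,432.50.
Claim 3 ($13,918): 30% coinsurance on $13,918 = $4,175.40. Adding that to $3,189.60 gives $7,365, past the $5,250 cap; owner pays only $5,250 − $3,189.60 = $2,060.40. Insurer: $13,918 − $2,060.40 = $11,857.60.

$11,857.60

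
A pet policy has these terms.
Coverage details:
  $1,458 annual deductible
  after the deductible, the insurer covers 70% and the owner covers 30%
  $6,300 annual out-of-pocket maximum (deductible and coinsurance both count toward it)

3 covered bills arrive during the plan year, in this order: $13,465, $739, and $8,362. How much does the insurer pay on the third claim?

Claim 1 ($13,465): deductible takes $1,458, $12,007 remains; coinsurance $12,007 × 30% = $3,602.10. Cost to owner: $5,060.10. OOP to date $5,060.10. Plan pays $13,465 − $5,060.10 = $8,404.90.
Claim 2 ($739): 30% coinsurance on $739 = $221.70. Owner owes $221.70 (running OOP $5,281.80). Plan pays $739 − $221.70 = $517.30.
Claim 3 ($8,362): deductible met; 30% of $8,362 = $2,508.60. OOP would hit $7,790.40 > $6,300, so the cap limits the owner to $6,300 − $5,281.80 = $1,018.20. Plan pays $8,362 − $1,018.20 = $7,343.80.

$7,343.80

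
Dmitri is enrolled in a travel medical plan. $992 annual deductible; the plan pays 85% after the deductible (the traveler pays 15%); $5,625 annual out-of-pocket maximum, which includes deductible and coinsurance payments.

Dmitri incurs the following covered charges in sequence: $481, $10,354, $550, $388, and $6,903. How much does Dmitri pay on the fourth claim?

$58.20

Claim 1 ($481): fully absorbed by the deductible. Traveler owes $481 (running OOP $481).
Claim 2 ($10,354): $511 finishes the deductible; $9,843 goes to coinsurance; 15% of $9,843 = $1,476.45. Traveler pays $1,987.45; OOP now $2,468.45.
Claim 3 ($550): deductible met; 15% of $550 = $82.50. Cost to traveler: $82.50. OOP to date $2,550.95.
Claim 4 ($388): deductible already satisfied, so traveler's share is 15% × $388 = $58.20. Traveler owes $58.20 (running OOP $2,609.15).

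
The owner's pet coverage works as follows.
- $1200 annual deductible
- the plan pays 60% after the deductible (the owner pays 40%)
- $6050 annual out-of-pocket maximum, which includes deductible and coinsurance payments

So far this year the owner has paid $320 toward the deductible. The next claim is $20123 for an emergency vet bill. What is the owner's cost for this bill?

Remaining deductible: $1200 − $320 = $880.
The remaining $19243 (= $20123 − $880) moves to coinsurance.
40% of $19243 = $7697.20 falls to the owner.
Owner responsibility before any cap: $880 + $7697.20 = $8577.20.
Adding $8577.20 to the $320 already spent would give $8897.20, which exceeds the $6050 cap; the owner pays just $6050 − $320 = $5730.

$5730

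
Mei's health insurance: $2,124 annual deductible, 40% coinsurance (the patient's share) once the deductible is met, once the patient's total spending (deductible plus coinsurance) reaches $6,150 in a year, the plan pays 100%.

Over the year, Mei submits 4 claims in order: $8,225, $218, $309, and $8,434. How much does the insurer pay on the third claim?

$185.40

#1 ($8,225): $2,124 to deductible, leaving $6,101; coinsurance $6,101 × 40% = $2,440.40. Patient owes $4,564.40 (running OOP $4,564.40). Insurer: $8,225 − $4,564.40 = $3,660.60.
#2 ($218): deductible met; 40% of $218 = $87.20. Patient pays $87.20; OOP now $4,651.60. Plan pays $218 − $87.20 = $130.80.
#3 ($309): deductible met; 40% of $309 = $123.60. Patient owes $123.60 (running OOP $4,775.20). Plan pays $309 − $123.60 = $185.40.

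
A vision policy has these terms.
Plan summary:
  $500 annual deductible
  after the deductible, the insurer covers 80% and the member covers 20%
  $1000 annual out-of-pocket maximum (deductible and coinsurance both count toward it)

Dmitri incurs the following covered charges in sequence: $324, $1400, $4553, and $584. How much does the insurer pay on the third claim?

Claim 1 ($324): all of it applies to the deductible. Member owes $324 (running OOP $324). Plan pays $324 − $324 = $0.
Claim 2 ($1400): $176 to deductible, leaving $1224; coinsurance $1224 × 20% = $244.80. Cost to member: $420.80. OOP to date $744.80. Plan pays $1400 − $420.80 = $979.20.
Claim 3 ($4553): deductible already satisfied, so member's share is 20% × $4553 = $910.60. Adding that to $744.80 gives $1655.40, past the $1000 cap; member pays only $1000 − $744.80 = $255.20. Insurer: $4553 − $255.20 = $4297.80.

$4297.80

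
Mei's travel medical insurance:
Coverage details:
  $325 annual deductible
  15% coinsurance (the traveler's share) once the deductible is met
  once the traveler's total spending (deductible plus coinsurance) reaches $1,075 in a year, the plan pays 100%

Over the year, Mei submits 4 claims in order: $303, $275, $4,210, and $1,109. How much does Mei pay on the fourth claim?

#1 ($303): fully absorbed by the deductible. Traveler owes $303 (running OOP $303).
#2 ($275): $22 to deductible, leaving $253; traveler's 15% is $37.95. Cost to traveler: $59.95. OOP to date $362.95.
#3 ($4,210): 15% coinsurance on $4,210 = $631.50. Cost to traveler: $631.50. OOP to date $994.45.
#4 ($1,109): deductible already satisfied, so traveler's share is 15% × $1,109 = $166.35. OOP would hit $1,160.80 > $1,075, so the cap limits the traveler to $1,075 − $994.45 = $80.55.

$80.55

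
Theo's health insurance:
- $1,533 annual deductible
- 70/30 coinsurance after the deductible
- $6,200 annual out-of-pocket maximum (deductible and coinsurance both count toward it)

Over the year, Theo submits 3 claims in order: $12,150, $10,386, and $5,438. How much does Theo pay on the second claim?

$1,481.90

Claim 1 — $12,150: $1,533 to deductible, leaving $10,617; patient's 30% is $3,185.10. Cost to patient: $4,718.10. OOP to date $4,718.10.
Claim 2 — $10,386: deductible met; 30% of $10,386 = $3,115.80. Adding that to $4,718.10 gives $7,833.90, past the $6,200 cap; patient pays only $6,200 − $4,718.10 = $1,481.90.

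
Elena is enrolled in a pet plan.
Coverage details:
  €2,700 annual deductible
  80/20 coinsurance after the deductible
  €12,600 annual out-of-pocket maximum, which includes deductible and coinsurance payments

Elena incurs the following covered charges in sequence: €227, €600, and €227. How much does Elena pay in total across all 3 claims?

€1,054

Claim 1 — €227: entire amount goes to the deductible. Owner pays €227; OOP now €227.
Claim 2 — €600: all of it applies to the deductible. Cost to owner: €600. OOP to date €827.
Claim 3 — €227: all of it applies to the deductible. Owner pays €227; OOP now €1,054.
Summing the owner's payments: €227 + €600 + €227 = €1,054.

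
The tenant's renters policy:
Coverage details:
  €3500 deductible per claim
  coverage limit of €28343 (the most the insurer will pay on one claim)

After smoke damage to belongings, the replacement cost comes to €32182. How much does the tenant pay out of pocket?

€3839

Subtract the deductible: €32182 − €3500 = €28682.
€28682 exceeds the €28343 limit, so the insurer pays the limit: €28343.
Tenant's share is the uncovered remainder: €32182 − €28343 = €3839.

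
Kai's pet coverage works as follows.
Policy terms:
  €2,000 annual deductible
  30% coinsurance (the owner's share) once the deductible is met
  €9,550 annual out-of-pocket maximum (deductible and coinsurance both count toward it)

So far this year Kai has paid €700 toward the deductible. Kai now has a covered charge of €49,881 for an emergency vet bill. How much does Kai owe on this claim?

€8,850

Remaining deductible: €2,000 − €700 = €1,300.
That leaves €49,881 − €1,300 = €48,581 for coinsurance.
Owner's 30% share of €48,581 is €14,574.30.
Owner responsibility before any cap: €1,300 + €14,574.30 = €15,874.30.
That would bring total out-of-pocket to €16,574.30, past the €9,550 cap. The owner is capped at €9,550 − €700 = €8,850 on this claim.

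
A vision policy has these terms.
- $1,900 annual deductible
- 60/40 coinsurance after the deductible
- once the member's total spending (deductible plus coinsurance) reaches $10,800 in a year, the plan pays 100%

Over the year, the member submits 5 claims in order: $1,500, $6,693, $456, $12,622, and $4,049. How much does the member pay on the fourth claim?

$5,048.80

#1 ($1,500): all of it applies to the deductible. Cost to member: $1,500. OOP to date $1,500.
#2 ($6,693): $400 finishes the deductible; $6,293 goes to coinsurance; 40% of $6,293 = $2,517.20. Member owes $2,917.20 (running OOP $4,417.20).
#3 ($456): deductible met; 40% of $456 = $182.40. Member pays $182.40; OOP now $4,599.60.
#4 ($12,622): deductible met; 40% of $12,622 = $5,048.80. Member pays $5,048.80; OOP now $9,648.40.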